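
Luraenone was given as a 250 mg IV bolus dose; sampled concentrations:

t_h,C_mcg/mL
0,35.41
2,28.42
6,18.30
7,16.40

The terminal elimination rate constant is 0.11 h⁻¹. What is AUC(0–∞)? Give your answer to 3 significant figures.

AUC = 324 mcg/mL·h

Trapezoidal AUC_0→7:
  [0→2]: (35.41+28.42)/2 × 2 = 63.83
  [2→6]: (28.42+18.30)/2 × 4 = 93.44
  [6→7]: (18.30+16.40)/2 × 1 = 17.35
  Sum = 174.62 mcg/mL·h
Extrapolated tail: C_last / k_e = 16.40 / 0.11 = 149.091
AUC_0→∞ = 174.62 + 149.091 = 323.711 mcg/mL·h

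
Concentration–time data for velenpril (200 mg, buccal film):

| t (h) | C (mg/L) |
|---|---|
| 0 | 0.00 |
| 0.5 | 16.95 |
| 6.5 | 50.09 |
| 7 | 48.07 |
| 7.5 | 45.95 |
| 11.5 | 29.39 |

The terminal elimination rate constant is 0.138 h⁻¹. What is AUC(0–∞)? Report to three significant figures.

AUC = 617 mg/L·h

Trapezoidal AUC_0→11.5:
  [0→0.5]: (0.00+16.95)/2 × 0.5 = 4.2375
  [0.5→6.5]: (16.95+50.09)/2 × 6 = 201.12
  [6.5→7]: (50.09+48.07)/2 × 0.5 = 24.54
  [7→7.5]: (48.07+45.95)/2 × 0.5 = 23.505
  [7.5→11.5]: (45.95+29.39)/2 × 4 = 150.68
  Sum = 404.0825 mg/L·h
Extrapolated tail: C_last / k_e = 29.39 / 0.138 = 212.971
AUC_0→∞ = 404.0825 + 212.971 = 617.0535 mg/L·h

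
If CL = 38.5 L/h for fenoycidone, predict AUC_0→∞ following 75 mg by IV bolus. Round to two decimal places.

AUC = 1.95 mg/L·h

AUC_0→∞ = Dose_iv / CL
        = 75 / 38.5 = 1.94805 mg/L·h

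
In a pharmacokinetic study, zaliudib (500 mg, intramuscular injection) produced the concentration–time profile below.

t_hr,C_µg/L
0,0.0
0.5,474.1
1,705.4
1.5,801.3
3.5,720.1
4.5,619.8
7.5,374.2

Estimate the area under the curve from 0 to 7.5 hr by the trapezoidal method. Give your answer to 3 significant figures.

Trapezoidal AUC_0→7.5:
  [0→0.5]: (0.0+474.1)/2 × 0.5 = 118.525
  [0.5→1]: (474.1+705.4)/2 × 0.5 = 294.875
  [1→1.5]: (705.4+801.3)/2 × 0.5 = 376.675
  [1.5→3.5]: (801.3+720.1)/2 × 2 = 1521.4
  [3.5→4.5]: (720.1+619.8)/2 × 1 = 669.95
  [4.5→7.5]: (619.8+374.2)/2 × 3 = 1491.0
  Sum = 4472.425 µg/L·hr

AUC = 4470 µg/L·hr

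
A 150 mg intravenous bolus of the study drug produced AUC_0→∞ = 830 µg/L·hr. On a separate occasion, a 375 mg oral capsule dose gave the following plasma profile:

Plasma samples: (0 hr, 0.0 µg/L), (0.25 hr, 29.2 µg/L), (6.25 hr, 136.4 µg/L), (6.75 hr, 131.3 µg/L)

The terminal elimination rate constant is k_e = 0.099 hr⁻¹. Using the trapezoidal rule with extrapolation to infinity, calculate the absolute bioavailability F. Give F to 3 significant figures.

F = 0.913

Trapezoidal AUC_0→6.75 (oral capsule):
  [0→0.25]: (0.0+29.2)/2 × 0.25 = 3.65
  [0.25→6.25]: (29.2+136.4)/2 × 6 = 496.8
  [6.25→6.75]: (136.4+131.3)/2 × 0.5 = 66.925
  Sum = 567.375 µg/L·hr
Tail: C_last/k_e = 131.3/0.099 = 1326.263
AUC_0→∞ (oral capsule) = 567.375 + 1326.263 = 1893.638 µg/L·hr
F = (AUC_ev/D_ev)/(AUC_iv/D_iv) = (1893.638/375)/(830/150) = 5.0497/5.53333 = 0.9126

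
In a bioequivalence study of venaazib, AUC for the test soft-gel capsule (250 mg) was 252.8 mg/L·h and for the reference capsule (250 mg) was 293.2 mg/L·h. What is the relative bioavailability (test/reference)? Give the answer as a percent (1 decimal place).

F_rel = (AUC_test/D_test) / (AUC_ref/D_ref)
      = (252.8/250) / (293.2/250)
      = 1.0112 / 1.1728 = 0.8622 = 86.22%

F_rel = 86.2%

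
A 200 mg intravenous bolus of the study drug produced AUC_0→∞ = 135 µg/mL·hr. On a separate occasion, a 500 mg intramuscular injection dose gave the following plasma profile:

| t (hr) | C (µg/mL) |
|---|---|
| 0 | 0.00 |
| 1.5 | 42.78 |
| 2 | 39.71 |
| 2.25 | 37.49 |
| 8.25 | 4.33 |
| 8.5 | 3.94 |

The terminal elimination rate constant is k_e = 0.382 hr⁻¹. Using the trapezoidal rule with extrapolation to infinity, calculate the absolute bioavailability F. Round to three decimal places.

Trapezoidal AUC_0→8.5 (intramuscular injection):
  [0→1.5]: (0.00+42.78)/2 × 1.5 = 32.085
  [1.5→2]: (42.78+39.71)/2 × 0.5 = 20.6225
  [2→2.25]: (39.71+37.49)/2 × 0.25 = 9.65
  [2.25→8.25]: (37.49+4.33)/2 × 6 = 125.46
  [8.25→8.5]: (4.33+3.94)/2 × 0.25 = 1.03375
  Sum = 188.85125 µg/mL·hr
Tail: C_last/k_e = 3.94/0.382 = 10.314
AUC_0→∞ (intramuscular injection) = 188.85125 + 10.314 = 199.16525 µg/mL·hr
F = (AUC_ev/D_ev)/(AUC_iv/D_iv) = (199.16525/500)/(135/200) = 0.3983305/0.675 = 0.5901

F = 0.590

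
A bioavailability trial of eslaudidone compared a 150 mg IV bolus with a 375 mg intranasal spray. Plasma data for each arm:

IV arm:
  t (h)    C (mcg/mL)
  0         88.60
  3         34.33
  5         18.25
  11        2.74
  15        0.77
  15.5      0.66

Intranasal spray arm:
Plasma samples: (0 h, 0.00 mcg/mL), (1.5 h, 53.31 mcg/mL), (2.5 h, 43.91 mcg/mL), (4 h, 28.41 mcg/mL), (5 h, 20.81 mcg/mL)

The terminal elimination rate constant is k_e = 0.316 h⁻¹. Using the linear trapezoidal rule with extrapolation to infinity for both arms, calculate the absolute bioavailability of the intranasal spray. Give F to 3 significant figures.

Trapezoidal AUC_0→15.5 (IV):
  [0→3]: (88.60+34.33)/2 × 3 = 184.395
  [3→5]: (34.33+18.25)/2 × 2 = 52.58
  [5→11]: (18.25+2.74)/2 × 6 = 62.97
  [11→15]: (2.74+0.77)/2 × 4 = 7.02
  [15→15.5]: (0.77+0.66)/2 × 0.5 = 0.3575
  Sum = 307.3225 mcg/mL·h
IV tail: 0.66/0.316 = 2.089; AUC_iv,0→∞ = 307.3225 + 2.089 = 309.4115 mcg/mL·h
Trapezoidal AUC_0→5 (intranasal spray):
  [0→1.5]: (0.00+53.31)/2 × 1.5 = 39.9825
  [1.5→2.5]: (53.31+43.91)/2 × 1 = 48.61
  [2.5→4]: (43.91+28.41)/2 × 1.5 = 54.24
  [4→5]: (28.41+20.81)/2 × 1 = 24.61
  Sum = 167.4425 mcg/mL·h
intranasal spray tail: 20.81/0.316 = 65.854; AUC_ev,0→∞ = 167.4425 + 65.854 = 233.2965 mcg/mL·h
F = (AUC_ev/D_ev)/(AUC_iv/D_iv) = (233.2965/375)/(309.4115/150) = 0.622124/2.06274 = 0.3016

F = 0.302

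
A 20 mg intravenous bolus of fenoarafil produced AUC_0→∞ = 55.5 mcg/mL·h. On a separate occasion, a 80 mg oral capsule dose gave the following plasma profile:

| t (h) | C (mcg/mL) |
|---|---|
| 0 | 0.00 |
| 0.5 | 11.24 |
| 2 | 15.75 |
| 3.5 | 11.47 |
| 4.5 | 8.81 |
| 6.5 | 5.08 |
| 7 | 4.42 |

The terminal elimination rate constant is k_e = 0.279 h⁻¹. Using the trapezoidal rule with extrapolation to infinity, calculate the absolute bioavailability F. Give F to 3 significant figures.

F = 0.386

Trapezoidal AUC_0→7 (oral capsule):
  [0→0.5]: (0.00+11.24)/2 × 0.5 = 2.81
  [0.5→2]: (11.24+15.75)/2 × 1.5 = 20.2425
  [2→3.5]: (15.75+11.47)/2 × 1.5 = 20.415
  [3.5→4.5]: (11.47+8.81)/2 × 1 = 10.14
  [4.5→6.5]: (8.81+5.08)/2 × 2 = 13.89
  [6.5→7]: (5.08+4.42)/2 × 0.5 = 2.375
  Sum = 69.8725 mcg/mL·h
Tail: C_last/k_e = 4.42/0.279 = 15.842
AUC_0→∞ (oral capsule) = 69.8725 + 15.842 = 85.7145 mcg/mL·h
F = (AUC_ev/D_ev)/(AUC_iv/D_iv) = (85.7145/80)/(55.5/20) = 1.07143/2.775 = 0.3861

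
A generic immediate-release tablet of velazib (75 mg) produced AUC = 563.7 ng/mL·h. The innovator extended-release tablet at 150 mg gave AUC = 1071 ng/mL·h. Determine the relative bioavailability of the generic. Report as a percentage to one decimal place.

F_rel = (AUC_test/D_test) / (AUC_ref/D_ref)
      = (563.7/75) / (1071/150)
      = 7.516 / 7.14 = 1.0527 = 105.27%

F_rel = 105.3%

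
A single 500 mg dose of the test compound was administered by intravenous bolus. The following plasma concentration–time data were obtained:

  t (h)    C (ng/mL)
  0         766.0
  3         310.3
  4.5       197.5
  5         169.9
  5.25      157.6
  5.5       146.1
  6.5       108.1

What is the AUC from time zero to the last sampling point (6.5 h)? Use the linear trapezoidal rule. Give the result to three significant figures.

Trapezoidal AUC_0→6.5:
  [0→3]: (766.0+310.3)/2 × 3 = 1614.45
  [3→4.5]: (310.3+197.5)/2 × 1.5 = 380.85
  [4.5→5]: (197.5+169.9)/2 × 0.5 = 91.85
  [5→5.25]: (169.9+157.6)/2 × 0.25 = 40.9375
  [5.25→5.5]: (157.6+146.1)/2 × 0.25 = 37.9625
  [5.5→6.5]: (146.1+108.1)/2 × 1 = 127.1
  Sum = 2293.15 ng/mL·h

AUC = 2290 ng/mL·h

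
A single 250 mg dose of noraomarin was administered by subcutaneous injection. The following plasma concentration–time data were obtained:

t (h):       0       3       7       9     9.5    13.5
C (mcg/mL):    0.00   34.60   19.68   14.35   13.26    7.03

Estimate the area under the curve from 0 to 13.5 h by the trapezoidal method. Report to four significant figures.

Trapezoidal AUC_0→13.5:
  [0→3]: (0.00+34.60)/2 × 3 = 51.9
  [3→7]: (34.60+19.68)/2 × 4 = 108.56
  [7→9]: (19.68+14.35)/2 × 2 = 34.03
  [9→9.5]: (14.35+13.26)/2 × 0.5 = 6.9025
  [9.5→13.5]: (13.26+7.03)/2 × 4 = 40.58
  Sum = 241.9725 mcg/mL·h

AUC = 242.0 mcg/mL·h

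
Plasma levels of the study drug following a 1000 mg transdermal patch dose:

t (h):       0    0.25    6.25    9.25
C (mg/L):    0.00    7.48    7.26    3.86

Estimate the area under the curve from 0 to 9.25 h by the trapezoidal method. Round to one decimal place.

AUC = 61.8 mg/L·h

Trapezoidal AUC_0→9.25:
  [0→0.25]: (0.00+7.48)/2 × 0.25 = 0.935
  [0.25→6.25]: (7.48+7.26)/2 × 6 = 44.22
  [6.25→9.25]: (7.26+3.86)/2 × 3 = 16.68
  Sum = 61.835 mg/L·h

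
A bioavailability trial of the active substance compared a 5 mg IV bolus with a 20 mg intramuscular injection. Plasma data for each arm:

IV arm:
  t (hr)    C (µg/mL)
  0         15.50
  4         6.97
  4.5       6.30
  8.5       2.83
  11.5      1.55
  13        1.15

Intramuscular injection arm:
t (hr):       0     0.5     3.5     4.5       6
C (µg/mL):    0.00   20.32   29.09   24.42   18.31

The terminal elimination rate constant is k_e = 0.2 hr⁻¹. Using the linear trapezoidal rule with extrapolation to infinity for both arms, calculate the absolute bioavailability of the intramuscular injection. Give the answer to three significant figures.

F = 0.710

Trapezoidal AUC_0→13 (IV):
  [0→4]: (15.50+6.97)/2 × 4 = 44.94
  [4→4.5]: (6.97+6.30)/2 × 0.5 = 3.3175
  [4.5→8.5]: (6.30+2.83)/2 × 4 = 18.26
  [8.5→11.5]: (2.83+1.55)/2 × 3 = 6.57
  [11.5→13]: (1.55+1.15)/2 × 1.5 = 2.025
  Sum = 75.1125 µg/mL·hr
IV tail: 1.15/0.2 = 5.750; AUC_iv,0→∞ = 75.1125 + 5.750 = 80.8625 µg/mL·hr
Trapezoidal AUC_0→6 (intramuscular injection):
  [0→0.5]: (0.00+20.32)/2 × 0.5 = 5.08
  [0.5→3.5]: (20.32+29.09)/2 × 3 = 74.115
  [3.5→4.5]: (29.09+24.42)/2 × 1 = 26.755
  [4.5→6]: (24.42+18.31)/2 × 1.5 = 32.0475
  Sum = 137.9975 µg/mL·hr
intramuscular injection tail: 18.31/0.2 = 91.550; AUC_ev,0→∞ = 137.9975 + 91.550 = 229.5475 µg/mL·hr
F = (AUC_ev/D_ev)/(AUC_iv/D_iv) = (229.5475/20)/(80.8625/5) = 11.477375/16.1725 = 0.7097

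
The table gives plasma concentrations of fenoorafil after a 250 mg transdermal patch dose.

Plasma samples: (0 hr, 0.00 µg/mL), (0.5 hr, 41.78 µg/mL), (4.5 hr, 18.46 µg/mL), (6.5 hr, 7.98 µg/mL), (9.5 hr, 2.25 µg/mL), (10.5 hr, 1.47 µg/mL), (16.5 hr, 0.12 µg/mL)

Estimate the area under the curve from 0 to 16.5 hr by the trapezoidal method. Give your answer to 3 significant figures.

Trapezoidal AUC_0→16.5:
  [0→0.5]: (0.00+41.78)/2 × 0.5 = 10.445
  [0.5→4.5]: (41.78+18.46)/2 × 4 = 120.48
  [4.5→6.5]: (18.46+7.98)/2 × 2 = 26.44
  [6.5→9.5]: (7.98+2.25)/2 × 3 = 15.345
  [9.5→10.5]: (2.25+1.47)/2 × 1 = 1.86
  [10.5→16.5]: (1.47+0.12)/2 × 6 = 4.77
  Sum = 179.34 µg/mL·hr

AUC = 179 µg/mL·hr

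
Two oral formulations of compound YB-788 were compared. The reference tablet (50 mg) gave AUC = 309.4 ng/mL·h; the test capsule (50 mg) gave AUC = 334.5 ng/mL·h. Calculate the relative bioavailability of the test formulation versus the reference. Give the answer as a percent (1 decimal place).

F_rel = 108.1%

F_rel = (AUC_test/D_test) / (AUC_ref/D_ref)
      = (334.5/50) / (309.4/50)
      = 6.69 / 6.188 = 1.0811 = 108.11%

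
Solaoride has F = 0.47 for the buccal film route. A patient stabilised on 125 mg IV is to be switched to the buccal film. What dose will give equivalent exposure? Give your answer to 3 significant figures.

D_buccal = 266 mg

For equal systemic exposure: F × D_ev = D_iv
D_ev = D_iv / F = 125 / 0.47 = 265.957 mg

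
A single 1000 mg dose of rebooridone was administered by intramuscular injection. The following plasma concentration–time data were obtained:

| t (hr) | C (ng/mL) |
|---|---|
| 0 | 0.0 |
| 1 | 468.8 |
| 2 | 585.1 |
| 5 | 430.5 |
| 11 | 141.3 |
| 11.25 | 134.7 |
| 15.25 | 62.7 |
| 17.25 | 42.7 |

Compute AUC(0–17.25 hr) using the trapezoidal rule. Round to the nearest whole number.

Trapezoidal AUC_0→17.25:
  [0→1]: (0.0+468.8)/2 × 1 = 234.4
  [1→2]: (468.8+585.1)/2 × 1 = 526.95
  [2→5]: (585.1+430.5)/2 × 3 = 1523.4
  [5→11]: (430.5+141.3)/2 × 6 = 1715.4
  [11→11.25]: (141.3+134.7)/2 × 0.25 = 34.5
  [11.25→15.25]: (134.7+62.7)/2 × 4 = 394.8
  [15.25→17.25]: (62.7+42.7)/2 × 2 = 105.4
  Sum = 4534.85 ng/mL·hr

AUC = 4535 ng/mL·hr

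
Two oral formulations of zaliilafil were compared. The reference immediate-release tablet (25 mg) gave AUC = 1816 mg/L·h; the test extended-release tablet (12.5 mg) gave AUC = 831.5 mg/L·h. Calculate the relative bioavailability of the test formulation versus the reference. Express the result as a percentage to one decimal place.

F_rel = 91.6%

F_rel = (AUC_test/D_test) / (AUC_ref/D_ref)
      = (831.5/12.5) / (1816/25)
      = 66.52 / 72.64 = 0.9157 = 91.57%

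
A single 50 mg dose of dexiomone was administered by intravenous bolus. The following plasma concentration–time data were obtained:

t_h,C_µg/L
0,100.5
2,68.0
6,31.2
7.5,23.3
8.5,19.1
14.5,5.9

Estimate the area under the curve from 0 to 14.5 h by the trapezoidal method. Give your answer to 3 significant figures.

AUC = 504 µg/L·h

Trapezoidal AUC_0→14.5:
  [0→2]: (100.5+68.0)/2 × 2 = 168.5
  [2→6]: (68.0+31.2)/2 × 4 = 198.4
  [6→7.5]: (31.2+23.3)/2 × 1.5 = 40.875
  [7.5→8.5]: (23.3+19.1)/2 × 1 = 21.2
  [8.5→14.5]: (19.1+5.9)/2 × 6 = 75.0
  Sum = 503.975 µg/L·h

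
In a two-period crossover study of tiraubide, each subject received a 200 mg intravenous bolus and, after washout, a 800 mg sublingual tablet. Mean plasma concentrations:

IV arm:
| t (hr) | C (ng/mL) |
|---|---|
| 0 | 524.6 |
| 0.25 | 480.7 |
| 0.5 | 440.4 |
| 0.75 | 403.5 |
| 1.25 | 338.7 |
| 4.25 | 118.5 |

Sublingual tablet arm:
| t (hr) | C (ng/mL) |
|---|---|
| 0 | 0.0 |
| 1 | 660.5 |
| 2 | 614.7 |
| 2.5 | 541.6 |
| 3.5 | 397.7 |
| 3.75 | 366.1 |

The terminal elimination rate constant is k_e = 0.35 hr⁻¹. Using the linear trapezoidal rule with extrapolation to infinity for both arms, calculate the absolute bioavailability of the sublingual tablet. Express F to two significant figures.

F = 0.46

Trapezoidal AUC_0→4.25 (IV):
  [0→0.25]: (524.6+480.7)/2 × 0.25 = 125.6625
  [0.25→0.5]: (480.7+440.4)/2 × 0.25 = 115.1375
  [0.5→0.75]: (440.4+403.5)/2 × 0.25 = 105.4875
  [0.75→1.25]: (403.5+338.7)/2 × 0.5 = 185.55
  [1.25→4.25]: (338.7+118.5)/2 × 3 = 685.8
  Sum = 1217.6375 ng/mL·hr
IV tail: 118.5/0.35 = 338.571; AUC_iv,0→∞ = 1217.6375 + 338.571 = 1556.2085 ng/mL·hr
Trapezoidal AUC_0→3.75 (sublingual tablet):
  [0→1]: (0.0+660.5)/2 × 1 = 330.25
  [1→2]: (660.5+614.7)/2 × 1 = 637.6
  [2→2.5]: (614.7+541.6)/2 × 0.5 = 289.075
  [2.5→3.5]: (541.6+397.7)/2 × 1 = 469.65
  [3.5→3.75]: (397.7+366.1)/2 × 0.25 = 95.475
  Sum = 1822.05 ng/mL·hr
sublingual tablet tail: 366.1/0.35 = 1046.000; AUC_ev,0→∞ = 1822.05 + 1046.000 = 2868.05 ng/mL·hr
F = (AUC_ev/D_ev)/(AUC_iv/D_iv) = (2868.05/800)/(1556.2085/200) = 3.5850625/7.7810425 = 0.4607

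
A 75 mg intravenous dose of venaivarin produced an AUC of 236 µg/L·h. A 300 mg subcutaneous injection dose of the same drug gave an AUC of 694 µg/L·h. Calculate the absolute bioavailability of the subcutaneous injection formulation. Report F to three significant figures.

F = 0.735

F = (AUC_ev / D_ev) / (AUC_iv / D_iv)
  = (694/300) / (236/75)
  = 2.31333 / 3.14667 = 0.7352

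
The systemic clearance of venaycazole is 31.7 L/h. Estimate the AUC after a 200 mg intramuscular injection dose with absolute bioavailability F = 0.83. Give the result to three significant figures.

AUC = 5.24 mg/L·h

AUC_0→∞ = F × Dose / CL
        = 0.83 × 200 / 31.7 = 5.23659 mg/L·h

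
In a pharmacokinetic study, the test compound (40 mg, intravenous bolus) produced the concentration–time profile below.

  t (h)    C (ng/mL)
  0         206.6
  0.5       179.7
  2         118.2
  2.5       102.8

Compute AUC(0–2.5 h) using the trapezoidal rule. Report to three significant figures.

Trapezoidal AUC_0→2.5:
  [0→0.5]: (206.6+179.7)/2 × 0.5 = 96.575
  [0.5→2]: (179.7+118.2)/2 × 1.5 = 223.425
  [2→2.5]: (118.2+102.8)/2 × 0.5 = 55.25
  Sum = 375.25 ng/mL·h

AUC = 375 ng/mL·h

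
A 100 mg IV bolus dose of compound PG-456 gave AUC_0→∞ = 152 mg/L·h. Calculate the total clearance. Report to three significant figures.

CL = Dose_iv / AUC_0→∞
   = 100 / 152 = 0.657895 L/h

CL = 0.658 L/h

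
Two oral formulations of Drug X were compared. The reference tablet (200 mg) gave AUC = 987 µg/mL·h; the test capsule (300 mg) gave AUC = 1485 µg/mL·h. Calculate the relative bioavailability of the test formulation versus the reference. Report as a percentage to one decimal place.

F_rel = (AUC_test/D_test) / (AUC_ref/D_ref)
      = (1485/300) / (987/200)
      = 4.95 / 4.935 = 1.0030 = 100.30%

F_rel = 100.3%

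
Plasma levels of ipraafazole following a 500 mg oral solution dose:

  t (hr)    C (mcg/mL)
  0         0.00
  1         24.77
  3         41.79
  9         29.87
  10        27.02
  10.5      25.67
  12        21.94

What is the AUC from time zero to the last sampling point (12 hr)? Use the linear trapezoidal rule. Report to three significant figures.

AUC = 371 mcg/mL·hr

Trapezoidal AUC_0→12:
  [0→1]: (0.00+24.77)/2 × 1 = 12.385
  [1→3]: (24.77+41.79)/2 × 2 = 66.56
  [3→9]: (41.79+29.87)/2 × 6 = 214.98
  [9→10]: (29.87+27.02)/2 × 1 = 28.445
  [10→10.5]: (27.02+25.67)/2 × 0.5 = 13.1725
  [10.5→12]: (25.67+21.94)/2 × 1.5 = 35.7075
  Sum = 371.25 mcg/mL·hr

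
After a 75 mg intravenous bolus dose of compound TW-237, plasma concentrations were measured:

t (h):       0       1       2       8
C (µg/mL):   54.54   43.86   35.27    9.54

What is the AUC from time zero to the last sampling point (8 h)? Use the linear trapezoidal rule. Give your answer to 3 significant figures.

Trapezoidal AUC_0→8:
  [0→1]: (54.54+43.86)/2 × 1 = 49.2
  [1→2]: (43.86+35.27)/2 × 1 = 39.565
  [2→8]: (35.27+9.54)/2 × 6 = 134.43
  Sum = 223.195 µg/mL·h

AUC = 223 µg/mL·h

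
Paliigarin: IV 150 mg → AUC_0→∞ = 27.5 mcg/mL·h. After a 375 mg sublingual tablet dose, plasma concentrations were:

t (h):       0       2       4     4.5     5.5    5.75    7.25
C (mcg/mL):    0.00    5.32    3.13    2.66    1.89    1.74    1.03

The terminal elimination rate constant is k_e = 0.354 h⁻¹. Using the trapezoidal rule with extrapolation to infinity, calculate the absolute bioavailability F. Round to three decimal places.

Trapezoidal AUC_0→7.25 (sublingual tablet):
  [0→2]: (0.00+5.32)/2 × 2 = 5.32
  [2→4]: (5.32+3.13)/2 × 2 = 8.45
  [4→4.5]: (3.13+2.66)/2 × 0.5 = 1.4475
  [4.5→5.5]: (2.66+1.89)/2 × 1 = 2.275
  [5.5→5.75]: (1.89+1.74)/2 × 0.25 = 0.45375
  [5.75→7.25]: (1.74+1.03)/2 × 1.5 = 2.0775
  Sum = 20.02375 mcg/mL·h
Tail: C_last/k_e = 1.03/0.354 = 2.910
AUC_0→∞ (sublingual tablet) = 20.02375 + 2.910 = 22.93375 mcg/mL·h
F = (AUC_ev/D_ev)/(AUC_iv/D_iv) = (22.93375/375)/(27.5/150) = 0.0611567/0.183333 = 0.3336

F = 0.334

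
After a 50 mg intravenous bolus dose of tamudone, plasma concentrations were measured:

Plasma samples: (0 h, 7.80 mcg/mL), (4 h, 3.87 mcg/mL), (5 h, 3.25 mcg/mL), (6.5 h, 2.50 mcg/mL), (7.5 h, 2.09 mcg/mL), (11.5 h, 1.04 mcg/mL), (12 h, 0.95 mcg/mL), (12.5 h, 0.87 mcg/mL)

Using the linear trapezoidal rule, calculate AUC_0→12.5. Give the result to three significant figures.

AUC = 40.7 mcg/mL·h

Trapezoidal AUC_0→12.5:
  [0→4]: (7.80+3.87)/2 × 4 = 23.34
  [4→5]: (3.87+3.25)/2 × 1 = 3.56
  [5→6.5]: (3.25+2.50)/2 × 1.5 = 4.3125
  [6.5→7.5]: (2.50+2.09)/2 × 1 = 2.295
  [7.5→11.5]: (2.09+1.04)/2 × 4 = 6.26
  [11.5→12]: (1.04+0.95)/2 × 0.5 = 0.4975
  [12→12.5]: (0.95+0.87)/2 × 0.5 = 0.455
  Sum = 40.72 mcg/mL·h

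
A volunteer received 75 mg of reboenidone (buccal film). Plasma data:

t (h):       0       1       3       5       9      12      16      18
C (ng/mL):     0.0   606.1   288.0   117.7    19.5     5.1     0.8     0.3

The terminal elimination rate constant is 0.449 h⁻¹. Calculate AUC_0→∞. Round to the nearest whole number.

AUC = 1928 ng/mL·h

Trapezoidal AUC_0→18:
  [0→1]: (0.0+606.1)/2 × 1 = 303.05
  [1→3]: (606.1+288.0)/2 × 2 = 894.1
  [3→5]: (288.0+117.7)/2 × 2 = 405.7
  [5→9]: (117.7+19.5)/2 × 4 = 274.4
  [9→12]: (19.5+5.1)/2 × 3 = 36.9
  [12→16]: (5.1+0.8)/2 × 4 = 11.8
  [16→18]: (0.8+0.3)/2 × 2 = 1.1
  Sum = 1927.05 ng/mL·h
Extrapolated tail: C_last / k_e = 0.3 / 0.449 = 0.668
AUC_0→∞ = 1927.05 + 0.668 = 1927.718 ng/mL·h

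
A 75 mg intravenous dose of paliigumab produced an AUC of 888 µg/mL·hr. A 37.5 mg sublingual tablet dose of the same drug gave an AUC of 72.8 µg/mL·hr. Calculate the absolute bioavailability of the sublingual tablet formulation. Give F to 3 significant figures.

F = 0.164

F = (AUC_ev / D_ev) / (AUC_iv / D_iv)
  = (72.8/37.5) / (888/75)
  = 1.94133 / 11.84 = 0.1640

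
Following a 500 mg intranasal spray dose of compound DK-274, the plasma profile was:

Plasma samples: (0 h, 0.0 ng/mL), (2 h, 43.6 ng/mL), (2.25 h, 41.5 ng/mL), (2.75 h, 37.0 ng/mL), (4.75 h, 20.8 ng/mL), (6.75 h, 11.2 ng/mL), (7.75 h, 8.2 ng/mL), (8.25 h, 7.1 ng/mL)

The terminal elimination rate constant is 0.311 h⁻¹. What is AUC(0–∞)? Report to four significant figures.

Trapezoidal AUC_0→8.25:
  [0→2]: (0.0+43.6)/2 × 2 = 43.6
  [2→2.25]: (43.6+41.5)/2 × 0.25 = 10.6375
  [2.25→2.75]: (41.5+37.0)/2 × 0.5 = 19.625
  [2.75→4.75]: (37.0+20.8)/2 × 2 = 57.8
  [4.75→6.75]: (20.8+11.2)/2 × 2 = 32.0
  [6.75→7.75]: (11.2+8.2)/2 × 1 = 9.7
  [7.75→8.25]: (8.2+7.1)/2 × 0.5 = 3.825
  Sum = 177.1875 ng/mL·h
Extrapolated tail: C_last / k_e = 7.1 / 0.311 = 22.830
AUC_0→∞ = 177.1875 + 22.830 = 200.0175 ng/mL·h

AUC = 200.0 ng/mL·h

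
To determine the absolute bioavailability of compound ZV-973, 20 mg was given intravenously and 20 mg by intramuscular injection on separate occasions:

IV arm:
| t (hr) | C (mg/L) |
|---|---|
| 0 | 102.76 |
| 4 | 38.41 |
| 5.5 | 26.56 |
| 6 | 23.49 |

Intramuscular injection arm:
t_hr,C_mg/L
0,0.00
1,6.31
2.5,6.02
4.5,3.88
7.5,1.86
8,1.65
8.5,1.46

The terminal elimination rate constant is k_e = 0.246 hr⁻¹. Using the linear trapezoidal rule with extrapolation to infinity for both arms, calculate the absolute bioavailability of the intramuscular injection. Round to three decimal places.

Trapezoidal AUC_0→6 (IV):
  [0→4]: (102.76+38.41)/2 × 4 = 282.34
  [4→5.5]: (38.41+26.56)/2 × 1.5 = 48.7275
  [5.5→6]: (26.56+23.49)/2 × 0.5 = 12.5125
  Sum = 343.58 mg/L·hr
IV tail: 23.49/0.246 = 95.488; AUC_iv,0→∞ = 343.58 + 95.488 = 439.068 mg/L·hr
Trapezoidal AUC_0→8.5 (intramuscular injection):
  [0→1]: (0.00+6.31)/2 × 1 = 3.155
  [1→2.5]: (6.31+6.02)/2 × 1.5 = 9.2475
  [2.5→4.5]: (6.02+3.88)/2 × 2 = 9.9
  [4.5→7.5]: (3.88+1.86)/2 × 3 = 8.61
  [7.5→8]: (1.86+1.65)/2 × 0.5 = 0.8775
  [8→8.5]: (1.65+1.46)/2 × 0.5 = 0.7775
  Sum = 32.5675 mg/L·hr
intramuscular injection tail: 1.46/0.246 = 5.935; AUC_ev,0→∞ = 32.5675 + 5.935 = 38.5025 mg/L·hr
F = (AUC_ev/D_ev)/(AUC_iv/D_iv) = (38.5025/20)/(439.068/20) = 1.925125/21.9534 = 0.0877

F = 0.088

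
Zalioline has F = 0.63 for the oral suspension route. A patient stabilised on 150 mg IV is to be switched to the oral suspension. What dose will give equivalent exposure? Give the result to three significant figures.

D_oral = 238 mg

For equal systemic exposure: F × D_ev = D_iv
D_ev = D_iv / F = 150 / 0.63 = 238.095 mg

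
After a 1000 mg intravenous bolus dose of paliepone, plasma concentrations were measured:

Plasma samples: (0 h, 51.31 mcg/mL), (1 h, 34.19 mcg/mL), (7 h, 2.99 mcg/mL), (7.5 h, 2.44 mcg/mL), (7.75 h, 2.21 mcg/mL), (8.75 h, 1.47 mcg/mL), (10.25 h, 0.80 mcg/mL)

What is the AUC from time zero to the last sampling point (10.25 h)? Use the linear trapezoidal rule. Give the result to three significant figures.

AUC = 160 mcg/mL·h

Trapezoidal AUC_0→10.25:
  [0→1]: (51.31+34.19)/2 × 1 = 42.75
  [1→7]: (34.19+2.99)/2 × 6 = 111.54
  [7→7.5]: (2.99+2.44)/2 × 0.5 = 1.3575
  [7.5→7.75]: (2.44+2.21)/2 × 0.25 = 0.58125
  [7.75→8.75]: (2.21+1.47)/2 × 1 = 1.84
  [8.75→10.25]: (1.47+0.80)/2 × 1.5 = 1.7025
  Sum = 159.77125 mcg/mL·h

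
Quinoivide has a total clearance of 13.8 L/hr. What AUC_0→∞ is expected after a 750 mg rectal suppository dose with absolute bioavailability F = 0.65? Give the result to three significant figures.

AUC = 35.3 mg/L·hr

AUC_0→∞ = F × Dose / CL
        = 0.65 × 750 / 13.8 = 35.3261 mg/L·hr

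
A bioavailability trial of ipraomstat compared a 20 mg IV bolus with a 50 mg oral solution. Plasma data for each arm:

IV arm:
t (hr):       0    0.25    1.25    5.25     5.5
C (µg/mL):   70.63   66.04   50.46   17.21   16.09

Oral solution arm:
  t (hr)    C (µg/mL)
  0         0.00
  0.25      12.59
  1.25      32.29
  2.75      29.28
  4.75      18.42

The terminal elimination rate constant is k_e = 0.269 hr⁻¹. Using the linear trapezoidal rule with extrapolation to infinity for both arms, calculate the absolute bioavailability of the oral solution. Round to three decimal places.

F = 0.271

Trapezoidal AUC_0→5.5 (IV):
  [0→0.25]: (70.63+66.04)/2 × 0.25 = 17.08375
  [0.25→1.25]: (66.04+50.46)/2 × 1 = 58.25
  [1.25→5.25]: (50.46+17.21)/2 × 4 = 135.34
  [5.25→5.5]: (17.21+16.09)/2 × 0.25 = 4.1625
  Sum = 214.83625 µg/mL·hr
IV tail: 16.09/0.269 = 59.814; AUC_iv,0→∞ = 214.83625 + 59.814 = 274.65025 µg/mL·hr
Trapezoidal AUC_0→4.75 (oral solution):
  [0→0.25]: (0.00+12.59)/2 × 0.25 = 1.57375
  [0.25→1.25]: (12.59+32.29)/2 × 1 = 22.44
  [1.25→2.75]: (32.29+29.28)/2 × 1.5 = 46.1775
  [2.75→4.75]: (29.28+18.42)/2 × 2 = 47.7
  Sum = 117.89125 µg/mL·hr
oral solution tail: 18.42/0.269 = 68.476; AUC_ev,0→∞ = 117.89125 + 68.476 = 186.36725 µg/mL·hr
F = (AUC_ev/D_ev)/(AUC_iv/D_iv) = (186.36725/50)/(274.65025/20) = 3.727345/13.7325 = 0.2714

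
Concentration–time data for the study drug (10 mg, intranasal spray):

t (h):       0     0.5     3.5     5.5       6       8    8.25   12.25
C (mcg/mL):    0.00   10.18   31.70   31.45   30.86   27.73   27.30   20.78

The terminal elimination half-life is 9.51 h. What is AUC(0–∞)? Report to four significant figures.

AUC = 590.8 mcg/mL·h

Trapezoidal AUC_0→12.25:
  [0→0.5]: (0.00+10.18)/2 × 0.5 = 2.545
  [0.5→3.5]: (10.18+31.70)/2 × 3 = 62.82
  [3.5→5.5]: (31.70+31.45)/2 × 2 = 63.15
  [5.5→6]: (31.45+30.86)/2 × 0.5 = 15.5775
  [6→8]: (30.86+27.73)/2 × 2 = 58.59
  [8→8.25]: (27.73+27.30)/2 × 0.25 = 6.87875
  [8.25→12.25]: (27.30+20.78)/2 × 4 = 96.16
  Sum = 305.72125 mcg/mL·h
k_e = ln2 / t½ = 0.693147 / 9.51 = 0.0729 h^-1
Extrapolated tail: C_last / k_e = 20.78 / 0.0729 = 285.048
AUC_0→∞ = 305.72125 + 285.048 = 590.76925 mcg/mL·h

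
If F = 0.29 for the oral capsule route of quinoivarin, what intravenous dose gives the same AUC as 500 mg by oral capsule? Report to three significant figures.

Systemic exposure from an extravascular dose = F × D_ev, so the equivalent IV dose is F × D_ev.
D_iv = F × D_ev = 0.29 × 500 = 145 mg

D_iv = 145 mg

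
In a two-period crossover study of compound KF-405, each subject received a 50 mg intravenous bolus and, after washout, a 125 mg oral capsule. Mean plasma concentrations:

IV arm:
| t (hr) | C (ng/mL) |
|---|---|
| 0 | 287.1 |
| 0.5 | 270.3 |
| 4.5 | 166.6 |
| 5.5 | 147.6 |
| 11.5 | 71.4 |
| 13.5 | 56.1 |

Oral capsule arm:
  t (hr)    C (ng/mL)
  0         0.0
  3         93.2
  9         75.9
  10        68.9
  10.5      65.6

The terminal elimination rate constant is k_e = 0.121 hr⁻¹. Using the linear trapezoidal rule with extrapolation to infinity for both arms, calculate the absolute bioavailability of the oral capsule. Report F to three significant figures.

F = 0.214

Trapezoidal AUC_0→13.5 (IV):
  [0→0.5]: (287.1+270.3)/2 × 0.5 = 139.35
  [0.5→4.5]: (270.3+166.6)/2 × 4 = 873.8
  [4.5→5.5]: (166.6+147.6)/2 × 1 = 157.1
  [5.5→11.5]: (147.6+71.4)/2 × 6 = 657.0
  [11.5→13.5]: (71.4+56.1)/2 × 2 = 127.5
  Sum = 1954.75 ng/mL·hr
IV tail: 56.1/0.121 = 463.636; AUC_iv,0→∞ = 1954.75 + 463.636 = 2418.386 ng/mL·hr
Trapezoidal AUC_0→10.5 (oral capsule):
  [0→3]: (0.0+93.2)/2 × 3 = 139.8
  [3→9]: (93.2+75.9)/2 × 6 = 507.3
  [9→10]: (75.9+68.9)/2 × 1 = 72.4
  [10→10.5]: (68.9+65.6)/2 × 0.5 = 33.625
  Sum = 753.125 ng/mL·hr
oral capsule tail: 65.6/0.121 = 542.149; AUC_ev,0→∞ = 753.125 + 542.149 = 1295.274 ng/mL·hr
F = (AUC_ev/D_ev)/(AUC_iv/D_iv) = (1295.274/125)/(2418.386/50) = 10.362192/48.36772 = 0.2142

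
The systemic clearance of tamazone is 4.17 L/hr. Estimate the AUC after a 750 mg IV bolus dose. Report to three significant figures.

AUC = 180 mg/L·hr

AUC_0→∞ = Dose_iv / CL
        = 750 / 4.17 = 179.856 mg/L·hr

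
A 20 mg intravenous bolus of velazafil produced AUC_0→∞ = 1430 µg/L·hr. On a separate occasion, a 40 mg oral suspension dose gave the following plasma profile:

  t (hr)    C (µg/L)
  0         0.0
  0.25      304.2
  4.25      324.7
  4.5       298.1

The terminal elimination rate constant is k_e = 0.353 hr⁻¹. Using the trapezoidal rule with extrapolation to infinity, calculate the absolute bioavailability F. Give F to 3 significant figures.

Trapezoidal AUC_0→4.5 (oral suspension):
  [0→0.25]: (0.0+304.2)/2 × 0.25 = 38.025
  [0.25→4.25]: (304.2+324.7)/2 × 4 = 1257.8
  [4.25→4.5]: (324.7+298.1)/2 × 0.25 = 77.85
  Sum = 1373.675 µg/L·hr
Tail: C_last/k_e = 298.1/0.353 = 844.476
AUC_0→∞ (oral suspension) = 1373.675 + 844.476 = 2218.151 µg/L·hr
F = (AUC_ev/D_ev)/(AUC_iv/D_iv) = (2218.151/40)/(1430/20) = 55.453775/71.5 = 0.7756

F = 0.776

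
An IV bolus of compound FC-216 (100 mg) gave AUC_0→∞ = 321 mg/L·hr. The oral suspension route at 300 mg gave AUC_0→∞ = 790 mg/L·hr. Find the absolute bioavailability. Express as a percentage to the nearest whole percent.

F = 82%

F = (AUC_ev / D_ev) / (AUC_iv / D_iv)
  = (790/300) / (321/100)
  = 2.63333 / 3.21 = 0.8204
  = 82.04%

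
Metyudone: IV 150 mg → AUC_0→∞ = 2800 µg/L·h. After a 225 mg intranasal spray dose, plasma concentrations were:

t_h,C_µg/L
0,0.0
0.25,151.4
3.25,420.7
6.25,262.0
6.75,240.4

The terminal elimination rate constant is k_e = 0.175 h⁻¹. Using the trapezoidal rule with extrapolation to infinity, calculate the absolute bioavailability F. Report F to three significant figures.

Trapezoidal AUC_0→6.75 (intranasal spray):
  [0→0.25]: (0.0+151.4)/2 × 0.25 = 18.925
  [0.25→3.25]: (151.4+420.7)/2 × 3 = 858.15
  [3.25→6.25]: (420.7+262.0)/2 × 3 = 1024.05
  [6.25→6.75]: (262.0+240.4)/2 × 0.5 = 125.6
  Sum = 2026.725 µg/L·h
Tail: C_last/k_e = 240.4/0.175 = 1373.714
AUC_0→∞ (intranasal spray) = 2026.725 + 1373.714 = 3400.439 µg/L·h
F = (AUC_ev/D_ev)/(AUC_iv/D_iv) = (3400.439/225)/(2800/150) = 15.1131/18.6667 = 0.8096

F = 0.810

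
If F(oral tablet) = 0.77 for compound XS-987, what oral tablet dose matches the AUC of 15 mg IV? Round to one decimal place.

D_oral = 19.5 mg

For equal systemic exposure: F × D_ev = D_iv
D_ev = D_iv / F = 15 / 0.77 = 19.4805 mg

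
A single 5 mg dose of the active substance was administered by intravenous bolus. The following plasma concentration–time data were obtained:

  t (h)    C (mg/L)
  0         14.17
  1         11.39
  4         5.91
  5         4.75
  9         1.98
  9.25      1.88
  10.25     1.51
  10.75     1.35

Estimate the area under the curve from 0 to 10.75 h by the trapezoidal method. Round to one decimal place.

Trapezoidal AUC_0→10.75:
  [0→1]: (14.17+11.39)/2 × 1 = 12.78
  [1→4]: (11.39+5.91)/2 × 3 = 25.95
  [4→5]: (5.91+4.75)/2 × 1 = 5.33
  [5→9]: (4.75+1.98)/2 × 4 = 13.46
  [9→9.25]: (1.98+1.88)/2 × 0.25 = 0.4825
  [9.25→10.25]: (1.88+1.51)/2 × 1 = 1.695
  [10.25→10.75]: (1.51+1.35)/2 × 0.5 = 0.715
  Sum = 60.4125 mg/L·h

AUC = 60.4 mg/L·h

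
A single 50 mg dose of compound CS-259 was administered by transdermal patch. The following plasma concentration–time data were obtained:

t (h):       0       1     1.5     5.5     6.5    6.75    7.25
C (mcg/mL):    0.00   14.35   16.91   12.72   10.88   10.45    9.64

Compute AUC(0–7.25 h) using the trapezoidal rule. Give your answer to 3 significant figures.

AUC = 93.7 mcg/mL·h

Trapezoidal AUC_0→7.25:
  [0→1]: (0.00+14.35)/2 × 1 = 7.175
  [1→1.5]: (14.35+16.91)/2 × 0.5 = 7.815
  [1.5→5.5]: (16.91+12.72)/2 × 4 = 59.26
  [5.5→6.5]: (12.72+10.88)/2 × 1 = 11.8
  [6.5→6.75]: (10.88+10.45)/2 × 0.25 = 2.66625
  [6.75→7.25]: (10.45+9.64)/2 × 0.5 = 5.0225
  Sum = 93.73875 mcg/mL·h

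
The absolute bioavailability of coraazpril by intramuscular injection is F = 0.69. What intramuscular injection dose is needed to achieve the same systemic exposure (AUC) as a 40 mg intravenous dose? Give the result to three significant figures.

For equal systemic exposure: F × D_ev = D_iv
D_ev = D_iv / F = 40 / 0.69 = 57.971 mg

D_intramuscular = 58.0 mg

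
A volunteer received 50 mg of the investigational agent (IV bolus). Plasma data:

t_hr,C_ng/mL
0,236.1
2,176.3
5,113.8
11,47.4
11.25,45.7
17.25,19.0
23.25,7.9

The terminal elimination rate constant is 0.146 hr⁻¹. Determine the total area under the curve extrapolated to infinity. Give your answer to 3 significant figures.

AUC = 1670 ng/mL·hr

Trapezoidal AUC_0→23.25:
  [0→2]: (236.1+176.3)/2 × 2 = 412.4
  [2→5]: (176.3+113.8)/2 × 3 = 435.15
  [5→11]: (113.8+47.4)/2 × 6 = 483.6
  [11→11.25]: (47.4+45.7)/2 × 0.25 = 11.6375
  [11.25→17.25]: (45.7+19.0)/2 × 6 = 194.1
  [17.25→23.25]: (19.0+7.9)/2 × 6 = 80.7
  Sum = 1617.5875 ng/mL·hr
Extrapolated tail: C_last / k_e = 7.9 / 0.146 = 54.110
AUC_0→∞ = 1617.5875 + 54.110 = 1671.6975 ng/mL·hr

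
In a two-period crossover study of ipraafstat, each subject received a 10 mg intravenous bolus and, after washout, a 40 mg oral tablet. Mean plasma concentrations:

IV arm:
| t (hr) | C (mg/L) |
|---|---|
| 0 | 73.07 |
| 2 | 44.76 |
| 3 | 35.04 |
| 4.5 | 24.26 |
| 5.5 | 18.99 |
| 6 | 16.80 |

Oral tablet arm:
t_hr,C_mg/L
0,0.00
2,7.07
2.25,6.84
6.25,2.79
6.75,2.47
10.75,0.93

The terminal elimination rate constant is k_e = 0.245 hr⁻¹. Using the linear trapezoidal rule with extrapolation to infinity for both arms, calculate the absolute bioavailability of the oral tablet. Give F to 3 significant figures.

F = 0.0332

Trapezoidal AUC_0→6 (IV):
  [0→2]: (73.07+44.76)/2 × 2 = 117.83
  [2→3]: (44.76+35.04)/2 × 1 = 39.9
  [3→4.5]: (35.04+24.26)/2 × 1.5 = 44.475
  [4.5→5.5]: (24.26+18.99)/2 × 1 = 21.625
  [5.5→6]: (18.99+16.80)/2 × 0.5 = 8.9475
  Sum = 232.7775 mg/L·hr
IV tail: 16.80/0.245 = 68.571; AUC_iv,0→∞ = 232.7775 + 68.571 = 301.3485 mg/L·hr
Trapezoidal AUC_0→10.75 (oral tablet):
  [0→2]: (0.00+7.07)/2 × 2 = 7.07
  [2→2.25]: (7.07+6.84)/2 × 0.25 = 1.73875
  [2.25→6.25]: (6.84+2.79)/2 × 4 = 19.26
  [6.25→6.75]: (2.79+2.47)/2 × 0.5 = 1.315
  [6.75→10.75]: (2.47+0.93)/2 × 4 = 6.8
  Sum = 36.18375 mg/L·hr
oral tablet tail: 0.93/0.245 = 3.796; AUC_ev,0→∞ = 36.18375 + 3.796 = 39.97975 mg/L·hr
F = (AUC_ev/D_ev)/(AUC_iv/D_iv) = (39.97975/40)/(301.3485/10) = 0.99949375/30.13485 = 0.0332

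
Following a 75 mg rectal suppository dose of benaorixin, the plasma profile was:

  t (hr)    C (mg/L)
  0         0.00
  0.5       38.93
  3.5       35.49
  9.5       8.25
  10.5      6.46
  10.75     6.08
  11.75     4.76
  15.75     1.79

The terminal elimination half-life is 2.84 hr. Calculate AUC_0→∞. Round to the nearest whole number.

AUC = 287 mg/L·hr

Trapezoidal AUC_0→15.75:
  [0→0.5]: (0.00+38.93)/2 × 0.5 = 9.7325
  [0.5→3.5]: (38.93+35.49)/2 × 3 = 111.63
  [3.5→9.5]: (35.49+8.25)/2 × 6 = 131.22
  [9.5→10.5]: (8.25+6.46)/2 × 1 = 7.355
  [10.5→10.75]: (6.46+6.08)/2 × 0.25 = 1.5675
  [10.75→11.75]: (6.08+4.76)/2 × 1 = 5.42
  [11.75→15.75]: (4.76+1.79)/2 × 4 = 13.1
  Sum = 280.025 mg/L·hr
k_e = ln2 / t½ = 0.693147 / 2.84 = 0.2441 hr^-1
Extrapolated tail: C_last / k_e = 1.79 / 0.2441 = 7.333
AUC_0→∞ = 280.025 + 7.333 = 287.358 mg/L·hr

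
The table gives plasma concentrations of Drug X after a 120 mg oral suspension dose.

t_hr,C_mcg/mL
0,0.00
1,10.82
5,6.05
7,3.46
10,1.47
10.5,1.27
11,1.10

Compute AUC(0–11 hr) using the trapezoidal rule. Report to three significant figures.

AUC = 57.3 mcg/mL·hr

Trapezoidal AUC_0→11:
  [0→1]: (0.00+10.82)/2 × 1 = 5.41
  [1→5]: (10.82+6.05)/2 × 4 = 33.74
  [5→7]: (6.05+3.46)/2 × 2 = 9.51
  [7→10]: (3.46+1.47)/2 × 3 = 7.395
  [10→10.5]: (1.47+1.27)/2 × 0.5 = 0.685
  [10.5→11]: (1.27+1.10)/2 × 0.5 = 0.5925
  Sum = 57.3325 mcg/mL·hr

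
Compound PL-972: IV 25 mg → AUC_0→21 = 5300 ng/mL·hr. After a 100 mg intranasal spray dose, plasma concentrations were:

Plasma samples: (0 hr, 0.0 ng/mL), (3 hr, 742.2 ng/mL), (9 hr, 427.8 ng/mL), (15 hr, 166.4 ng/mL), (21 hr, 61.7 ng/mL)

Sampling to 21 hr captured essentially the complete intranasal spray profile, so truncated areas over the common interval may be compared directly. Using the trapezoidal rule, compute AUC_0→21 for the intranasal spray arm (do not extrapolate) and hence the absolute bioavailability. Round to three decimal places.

Trapezoidal AUC_0→21 (intranasal spray):
  [0→3]: (0.0+742.2)/2 × 3 = 1113.3
  [3→9]: (742.2+427.8)/2 × 6 = 3510.0
  [9→15]: (427.8+166.4)/2 × 6 = 1782.6
  [15→21]: (166.4+61.7)/2 × 6 = 684.3
  Sum = 7090.2 ng/mL·hr
F = (AUC_ev/D_ev)/(AUC_iv/D_iv) = (7090.2/100)/(5300/25) = 70.902/212 = 0.3344

F = 0.334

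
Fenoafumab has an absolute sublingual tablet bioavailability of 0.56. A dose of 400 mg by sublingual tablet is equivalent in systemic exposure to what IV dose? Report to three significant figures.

D_iv = 224 mg

Systemic exposure from an extravascular dose = F × D_ev, so the equivalent IV dose is F × D_ev.
D_iv = F × D_ev = 0.56 × 400 = 224 mg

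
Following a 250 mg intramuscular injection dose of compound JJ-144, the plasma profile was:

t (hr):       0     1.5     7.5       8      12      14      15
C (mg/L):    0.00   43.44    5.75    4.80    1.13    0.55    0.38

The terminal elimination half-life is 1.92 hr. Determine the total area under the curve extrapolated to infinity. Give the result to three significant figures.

AUC = 198 mg/L·hr

Trapezoidal AUC_0→15:
  [0→1.5]: (0.00+43.44)/2 × 1.5 = 32.58
  [1.5→7.5]: (43.44+5.75)/2 × 6 = 147.57
  [7.5→8]: (5.75+4.80)/2 × 0.5 = 2.6375
  [8→12]: (4.80+1.13)/2 × 4 = 11.86
  [12→14]: (1.13+0.55)/2 × 2 = 1.68
  [14→15]: (0.55+0.38)/2 × 1 = 0.465
  Sum = 196.7925 mg/L·hr
k_e = ln2 / t½ = 0.693147 / 1.92 = 0.3610 hr^-1
Extrapolated tail: C_last / k_e = 0.38 / 0.361 = 1.053
AUC_0→∞ = 196.7925 + 1.053 = 197.8455 mg/L·hr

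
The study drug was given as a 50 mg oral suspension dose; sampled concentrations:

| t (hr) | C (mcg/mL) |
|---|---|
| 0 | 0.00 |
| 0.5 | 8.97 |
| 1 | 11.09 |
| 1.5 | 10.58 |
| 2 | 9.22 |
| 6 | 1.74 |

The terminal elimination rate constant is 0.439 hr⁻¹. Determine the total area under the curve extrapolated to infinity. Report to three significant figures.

AUC = 43.5 mcg/mL·hr

Trapezoidal AUC_0→6:
  [0→0.5]: (0.00+8.97)/2 × 0.5 = 2.2425
  [0.5→1]: (8.97+11.09)/2 × 0.5 = 5.015
  [1→1.5]: (11.09+10.58)/2 × 0.5 = 5.4175
  [1.5→2]: (10.58+9.22)/2 × 0.5 = 4.95
  [2→6]: (9.22+1.74)/2 × 4 = 21.92
  Sum = 39.545 mcg/mL·hr
Extrapolated tail: C_last / k_e = 1.74 / 0.439 = 3.964
AUC_0→∞ = 39.545 + 3.964 = 43.509 mcg/mL·hr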